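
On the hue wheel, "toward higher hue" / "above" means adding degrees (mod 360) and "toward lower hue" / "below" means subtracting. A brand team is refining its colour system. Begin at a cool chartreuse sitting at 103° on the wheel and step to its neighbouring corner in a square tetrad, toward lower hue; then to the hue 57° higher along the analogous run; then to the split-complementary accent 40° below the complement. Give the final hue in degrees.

210°

103 − 90 = 13°   (square ↓)
13 + 57 = 70°   (analog 57° ↑)
70 + 140 = 210°   (split-comp 40° ↓)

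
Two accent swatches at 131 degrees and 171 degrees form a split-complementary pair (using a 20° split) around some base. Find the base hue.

The accents sit 20° either side of the complement, so the complement is their short-arc midpoint on the wheel.
Short-arc midpoint of 131° and 171°: 151°.
Base is 180° from the complement: 151 − 180 = -29 → -29 + 360 = 331°

331°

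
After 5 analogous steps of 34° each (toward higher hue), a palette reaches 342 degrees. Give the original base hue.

172°

5 steps of 34° (toward higher hue) give a net shift of +170°.
Start = end − shift: 342 − 170 = 172°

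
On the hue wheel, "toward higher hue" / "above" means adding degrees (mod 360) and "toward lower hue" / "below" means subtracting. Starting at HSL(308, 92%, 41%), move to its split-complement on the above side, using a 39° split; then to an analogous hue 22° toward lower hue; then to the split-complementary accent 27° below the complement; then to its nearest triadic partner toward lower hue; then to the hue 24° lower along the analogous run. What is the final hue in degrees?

154°

+219° (split-comp 39° ↑): 308 + 219 = 527 → 527 − 360 = 167°
−22° (analog 22° ↓): 167 − 22 = 145°
+153° (split-comp 27° ↓): 145 + 153 = 298°
−120° (triadic ↓): 298 − 120 = 178°
−24° (analog 24° ↓): 178 − 24 = 154°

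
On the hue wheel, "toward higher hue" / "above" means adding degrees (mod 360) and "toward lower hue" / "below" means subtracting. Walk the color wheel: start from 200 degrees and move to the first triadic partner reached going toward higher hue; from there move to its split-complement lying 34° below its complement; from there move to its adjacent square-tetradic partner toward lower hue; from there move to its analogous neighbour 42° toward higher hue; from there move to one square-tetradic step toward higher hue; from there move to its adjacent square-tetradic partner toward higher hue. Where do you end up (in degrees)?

+120° (triadic ↑): 200 + 120 = 320°
+146° (split-comp 34° ↓): 320 + 146 = 466 → 466 − 360 = 106°
−90° (square ↓): 106 − 90 = 16°
+42° (analog 42° ↑): 16 + 42 = 58°
+90° (square ↑): 58 + 90 = 148°
+90° (square ↑): 148 + 90 = 238°

238°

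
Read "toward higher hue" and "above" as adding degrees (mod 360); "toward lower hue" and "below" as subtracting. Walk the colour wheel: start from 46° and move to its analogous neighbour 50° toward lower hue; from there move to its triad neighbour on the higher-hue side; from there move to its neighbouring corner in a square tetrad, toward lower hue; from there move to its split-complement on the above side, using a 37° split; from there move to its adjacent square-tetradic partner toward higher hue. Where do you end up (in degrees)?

333°

analog 50° ↓ −50°: 46 − 50 = -4 → -4 + 360 = 356°
triadic ↑ +120°: 356 + 120 = 476 → 476 − 360 = 116°
square ↓ −90°: 116 − 90 = 26°
split-comp 37° ↑ +217°: 26 + 217 = 243°
square ↑ +90°: 243 + 90 = 333°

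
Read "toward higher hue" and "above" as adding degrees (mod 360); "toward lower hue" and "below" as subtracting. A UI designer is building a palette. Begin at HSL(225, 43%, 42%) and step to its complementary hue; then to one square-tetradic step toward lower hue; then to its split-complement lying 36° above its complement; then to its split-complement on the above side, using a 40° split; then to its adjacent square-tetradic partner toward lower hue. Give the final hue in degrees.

225 + 180 = 405 → 405 − 360 = 45°   (complement)
45 − 90 = -45 → -45 + 360 = 315°   (square ↓)
315 + 216 = 531 → 531 − 360 = 171°   (split-comp 36° ↑)
171 + 220 = 391 → 391 − 360 = 31°   (split-comp 40° ↑)
31 − 90 = -59 → -59 + 360 = 301°   (square ↓)

301°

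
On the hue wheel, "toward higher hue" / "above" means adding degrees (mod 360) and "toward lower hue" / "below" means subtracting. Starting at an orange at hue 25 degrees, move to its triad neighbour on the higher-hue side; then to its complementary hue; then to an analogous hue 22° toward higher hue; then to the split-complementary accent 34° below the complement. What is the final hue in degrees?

+120° (triadic ↑): 25 + 120 = 145°
+180° (complement): 145 + 180 = 325°
+22° (analog 22° ↑): 325 + 22 = 347°
+146° (split-comp 34° ↓): 347 + 146 = 493 → 493 − 360 = 133°

133°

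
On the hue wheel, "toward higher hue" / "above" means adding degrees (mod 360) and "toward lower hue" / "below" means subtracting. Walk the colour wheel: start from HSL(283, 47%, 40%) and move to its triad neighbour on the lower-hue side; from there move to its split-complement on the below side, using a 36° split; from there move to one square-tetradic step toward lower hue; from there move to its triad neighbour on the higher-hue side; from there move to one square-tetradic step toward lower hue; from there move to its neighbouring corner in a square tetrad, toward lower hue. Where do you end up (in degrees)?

−120° (triadic ↓): 283 − 120 = 163°
+144° (split-comp 36° ↓): 163 + 144 = 307°
−90° (square ↓): 307 − 90 = 217°
+120° (triadic ↑): 217 + 120 = 337°
−90° (square ↓): 337 − 90 = 247°
−90° (square ↓): 247 − 90 = 157°

157°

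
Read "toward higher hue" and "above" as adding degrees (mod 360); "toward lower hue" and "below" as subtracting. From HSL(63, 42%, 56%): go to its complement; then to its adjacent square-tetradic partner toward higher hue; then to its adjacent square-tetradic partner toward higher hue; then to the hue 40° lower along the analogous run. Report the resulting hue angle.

23°

complement +180°: 63 + 180 = 243°
square ↑ +90°: 243 + 90 = 333°
square ↑ +90°: 333 + 90 = 423 → 423 − 360 = 63°
analog 40° ↓ −40°: 63 − 40 = 23°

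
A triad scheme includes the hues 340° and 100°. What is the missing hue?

A triad places three hues 120° apart.
The full set through 100° is {100°, 220°, 340°}.
Given {100°, 340°}, the missing hue is 220°.

220°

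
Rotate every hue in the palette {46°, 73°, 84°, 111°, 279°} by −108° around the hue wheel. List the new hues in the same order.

46 − 108 = -62 → -62 + 360 = 298°
73 − 108 = -35 → -35 + 360 = 325°
84 − 108 = -24 → -24 + 360 = 336°
111 − 108 = 3°
279 − 108 = 171°

298°, 325°, 336°, 3°, 171°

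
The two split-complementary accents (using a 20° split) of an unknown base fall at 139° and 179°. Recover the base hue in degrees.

339°

The accents sit 20° either side of the complement, so the complement is their short-arc midpoint on the wheel.
Short-arc midpoint of 139° and 179°: 159°.
Base is 180° from the complement: 159 − 180 = -21 → -21 + 360 = 339°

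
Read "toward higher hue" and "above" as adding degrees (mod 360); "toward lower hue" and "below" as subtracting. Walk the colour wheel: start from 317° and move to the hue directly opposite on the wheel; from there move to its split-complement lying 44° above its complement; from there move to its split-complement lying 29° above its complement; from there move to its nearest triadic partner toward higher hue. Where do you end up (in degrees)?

317 + 180 = 497 → 497 − 360 = 137°   (complement)
137 + 224 = 361 → 361 − 360 = 1°   (split-comp 44° ↑)
1 + 209 = 210°   (split-comp 29° ↑)
210 + 120 = 330°   (triadic ↑)

330°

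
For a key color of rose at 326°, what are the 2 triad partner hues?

86° and 206°

A triad places three hues 120° apart.
326 + 120 = 446 → 446 − 360 = 86°
326 + 240 = 566 → 566 − 360 = 206°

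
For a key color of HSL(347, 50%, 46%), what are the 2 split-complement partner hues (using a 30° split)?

137° and 197°

Split-complementary hues sit 30° either side of the complement.
Complement of 347°: 347 + 180 = 527 → 527 − 360 = 167°
167 − 30 = 137°
167 + 30 = 197°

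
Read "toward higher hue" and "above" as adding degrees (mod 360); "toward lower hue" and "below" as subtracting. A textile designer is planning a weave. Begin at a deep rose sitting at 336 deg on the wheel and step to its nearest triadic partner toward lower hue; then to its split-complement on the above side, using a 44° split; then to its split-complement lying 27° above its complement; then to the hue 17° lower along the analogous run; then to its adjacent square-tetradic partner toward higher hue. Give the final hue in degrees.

−120° (triadic ↓): 336 − 120 = 216°
+224° (split-comp 44° ↑): 216 + 224 = 440 → 440 − 360 = 80°
+207° (split-comp 27° ↑): 80 + 207 = 287°
−17° (analog 17° ↓): 287 − 17 = 270°
+90° (square ↑): 270 + 90 = 360 → 360 − 360 = 0°

0°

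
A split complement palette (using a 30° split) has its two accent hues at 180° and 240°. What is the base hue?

The accents sit 30° either side of the complement, so the complement is their short-arc midpoint on the wheel.
Short-arc midpoint of 180° and 240°: 210°.
Base is 180° from the complement: 210 − 180 = 30°

30°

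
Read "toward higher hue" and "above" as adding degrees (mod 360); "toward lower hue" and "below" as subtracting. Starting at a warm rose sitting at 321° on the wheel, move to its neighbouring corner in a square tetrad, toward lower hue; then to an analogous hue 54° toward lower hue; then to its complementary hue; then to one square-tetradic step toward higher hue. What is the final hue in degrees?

87°

square ↓ −90°: 321 − 90 = 231°
analog 54° ↓ −54°: 231 − 54 = 177°
complement +180°: 177 + 180 = 357°
square ↑ +90°: 357 + 90 = 447 → 447 − 360 = 87°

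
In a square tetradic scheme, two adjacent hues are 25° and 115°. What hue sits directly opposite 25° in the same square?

A square tetradic scheme places four hues 90° apart; opposite corners are 180° apart.
25 + 180 = 205°

205°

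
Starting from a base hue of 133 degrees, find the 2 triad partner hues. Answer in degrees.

253° and 13°

A triad places three hues 120° apart.
133 + 120 = 253°
133 + 240 = 373 → 373 − 360 = 13°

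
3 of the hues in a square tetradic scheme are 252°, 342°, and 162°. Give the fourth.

A square tetradic scheme places four hues every 90°.
The full set through 162° is {72°, 162°, 252°, 342°}.
Given {162°, 252°, 342°}, the missing hue is 72°.

72°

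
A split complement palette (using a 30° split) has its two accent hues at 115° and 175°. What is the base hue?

325°

The accents sit 30° either side of the complement, so the complement is their short-arc midpoint on the wheel.
Short-arc midpoint of 115° and 175°: 145°.
Base is 180° from the complement: 145 − 180 = -35 → -35 + 360 = 325°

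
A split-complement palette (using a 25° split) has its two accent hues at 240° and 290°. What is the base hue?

85°

The accents sit 25° either side of the complement, so the complement is their short-arc midpoint on the wheel.
Short-arc midpoint of 240° and 290°: 265°.
Base is 180° from the complement: 265 − 180 = 85°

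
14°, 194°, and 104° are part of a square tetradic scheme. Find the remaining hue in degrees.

A square tetradic scheme places four hues every 90°.
The full set through 14° is {14°, 104°, 194°, 284°}.
Given {14°, 104°, 194°}, the missing hue is 284°.

284°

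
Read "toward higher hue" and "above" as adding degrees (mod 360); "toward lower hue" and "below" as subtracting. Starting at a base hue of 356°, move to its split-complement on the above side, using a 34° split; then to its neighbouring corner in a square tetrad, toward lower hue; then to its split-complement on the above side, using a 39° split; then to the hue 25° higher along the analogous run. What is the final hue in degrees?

+214° (split-comp 34° ↑): 356 + 214 = 570 → 570 − 360 = 210°
−90° (square ↓): 210 − 90 = 120°
+219° (split-comp 39° ↑): 120 + 219 = 339°
+25° (analog 25° ↑): 339 + 25 = 364 → 364 − 360 = 4°

4°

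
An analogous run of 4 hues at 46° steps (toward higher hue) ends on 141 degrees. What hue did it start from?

3 steps of 46° (toward higher hue) give a net shift of +138°.
Start = end − shift: 141 − 138 = 3°

3°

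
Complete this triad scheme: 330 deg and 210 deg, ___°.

90°

A triad places three hues 120° apart.
The full set through 210° is {90°, 210°, 330°}.
Given {210°, 330°}, the missing hue is 90°.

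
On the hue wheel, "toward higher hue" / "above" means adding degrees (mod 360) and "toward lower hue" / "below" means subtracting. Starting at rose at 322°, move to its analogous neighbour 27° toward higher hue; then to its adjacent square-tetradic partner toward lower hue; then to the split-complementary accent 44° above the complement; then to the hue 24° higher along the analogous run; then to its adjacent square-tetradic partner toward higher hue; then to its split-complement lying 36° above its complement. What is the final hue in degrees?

+27° (analog 27° ↑): 322 + 27 = 349°
−90° (square ↓): 349 − 90 = 259°
+224° (split-comp 44° ↑): 259 + 224 = 483 → 483 − 360 = 123°
+24° (analog 24° ↑): 123 + 24 = 147°
+90° (square ↑): 147 + 90 = 237°
+216° (split-comp 36° ↑): 237 + 216 = 453 → 453 − 360 = 93°

93°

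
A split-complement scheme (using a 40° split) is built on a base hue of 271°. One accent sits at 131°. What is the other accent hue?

Split-complementary hues sit 40° either side of the complement.
Complement of the base 271°: 271 + 180 = 451 → 451 − 360 = 91°
The given accent 131° is 40° one side of 91°; the other accent sits 40° the other side: 91 − 40 = 51°

51°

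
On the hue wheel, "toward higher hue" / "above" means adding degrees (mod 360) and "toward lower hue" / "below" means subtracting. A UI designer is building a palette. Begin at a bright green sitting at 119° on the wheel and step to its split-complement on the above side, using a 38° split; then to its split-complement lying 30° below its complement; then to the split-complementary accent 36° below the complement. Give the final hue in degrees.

+218° (split-comp 38° ↑): 119 + 218 = 337°
+150° (split-comp 30° ↓): 337 + 150 = 487 → 487 − 360 = 127°
+144° (split-comp 36° ↓): 127 + 144 = 271°

271°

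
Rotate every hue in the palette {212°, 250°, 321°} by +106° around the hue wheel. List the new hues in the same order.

212 + 106 = 318°
250 + 106 = 356°
321 + 106 = 427 → 427 − 360 = 67°

318°, 356°, 67°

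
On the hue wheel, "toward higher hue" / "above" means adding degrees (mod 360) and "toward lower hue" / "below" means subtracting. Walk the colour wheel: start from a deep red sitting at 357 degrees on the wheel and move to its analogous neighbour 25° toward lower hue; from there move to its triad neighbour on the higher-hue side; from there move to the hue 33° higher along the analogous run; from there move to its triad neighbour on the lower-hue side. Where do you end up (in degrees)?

−25° (analog 25° ↓): 357 − 25 = 332°
+120° (triadic ↑): 332 + 120 = 452 → 452 − 360 = 92°
+33° (analog 33° ↑): 92 + 33 = 125°
−120° (triadic ↓): 125 − 120 = 5°

5°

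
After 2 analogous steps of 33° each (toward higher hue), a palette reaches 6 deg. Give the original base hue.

2 steps of 33° (toward higher hue) give a net shift of +66°.
Start = end − shift: 6 − 66 = -60 → -60 + 360 = 300°

300°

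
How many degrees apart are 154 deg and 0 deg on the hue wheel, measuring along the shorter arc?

|154 − 0| = 154.
154 ≤ 180, so the shorter arc is 154°.

154°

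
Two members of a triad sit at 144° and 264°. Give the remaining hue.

24°

A triad spaces three hues 120° apart.
The full set is {24°, 144°, 264°}.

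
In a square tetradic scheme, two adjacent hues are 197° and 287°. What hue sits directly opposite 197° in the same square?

17°

A square tetradic scheme places four hues 90° apart; opposite corners are 180° apart.
197 + 180 = 377 → 377 − 360 = 17°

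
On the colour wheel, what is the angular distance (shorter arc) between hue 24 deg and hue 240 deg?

144°

|24 − 240| = 216.
The shorter arc is 360 − 216 = 144°.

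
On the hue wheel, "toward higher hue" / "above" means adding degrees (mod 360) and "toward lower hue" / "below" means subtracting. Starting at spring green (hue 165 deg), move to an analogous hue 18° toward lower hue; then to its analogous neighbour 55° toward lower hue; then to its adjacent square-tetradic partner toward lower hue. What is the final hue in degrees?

−18° (analog 18° ↓): 165 − 18 = 147°
−55° (analog 55° ↓): 147 − 55 = 92°
−90° (square ↓): 92 − 90 = 2°

2°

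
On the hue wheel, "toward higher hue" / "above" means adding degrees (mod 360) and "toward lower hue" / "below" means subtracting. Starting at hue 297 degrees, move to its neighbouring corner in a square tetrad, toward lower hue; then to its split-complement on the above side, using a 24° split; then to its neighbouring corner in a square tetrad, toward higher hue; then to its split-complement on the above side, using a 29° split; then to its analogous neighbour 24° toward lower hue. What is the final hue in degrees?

326°

square ↓ −90°: 297 − 90 = 207°
split-comp 24° ↑ +204°: 207 + 204 = 411 → 411 − 360 = 51°
square ↑ +90°: 51 + 90 = 141°
split-comp 29° ↑ +209°: 141 + 209 = 350°
analog 24° ↓ −24°: 350 − 24 = 326°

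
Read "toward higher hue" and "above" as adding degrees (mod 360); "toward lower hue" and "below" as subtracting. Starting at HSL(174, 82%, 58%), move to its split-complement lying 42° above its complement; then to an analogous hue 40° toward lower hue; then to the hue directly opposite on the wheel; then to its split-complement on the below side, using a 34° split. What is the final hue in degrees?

322°

174 + 222 = 396 → 396 − 360 = 36°   (split-comp 42° ↑)
36 − 40 = -4 → -4 + 360 = 356°   (analog 40° ↓)
356 + 180 = 536 → 536 − 360 = 176°   (complement)
176 + 146 = 322°   (split-comp 34° ↓)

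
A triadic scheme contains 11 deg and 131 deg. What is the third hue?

251°

A triad spaces three hues 120° apart.
The full set is {11°, 131°, 251°}.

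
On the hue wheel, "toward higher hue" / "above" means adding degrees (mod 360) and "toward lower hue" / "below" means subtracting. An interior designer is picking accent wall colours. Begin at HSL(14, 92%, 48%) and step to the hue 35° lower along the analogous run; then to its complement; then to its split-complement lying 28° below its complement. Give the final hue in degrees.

analog 35° ↓ −35°: 14 − 35 = -21 → -21 + 360 = 339°
complement +180°: 339 + 180 = 519 → 519 − 360 = 159°
split-comp 28° ↓ +152°: 159 + 152 = 311°

311°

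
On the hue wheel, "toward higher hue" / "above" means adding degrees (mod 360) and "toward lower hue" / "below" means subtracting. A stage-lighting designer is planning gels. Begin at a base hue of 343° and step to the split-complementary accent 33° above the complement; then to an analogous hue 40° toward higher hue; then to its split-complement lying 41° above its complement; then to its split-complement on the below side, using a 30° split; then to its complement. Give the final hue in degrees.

67°

split-comp 33° ↑ +213°: 343 + 213 = 556 → 556 − 360 = 196°
analog 40° ↑ +40°: 196 + 40 = 236°
split-comp 41° ↑ +221°: 236 + 221 = 457 → 457 − 360 = 97°
split-comp 30° ↓ +150°: 97 + 150 = 247°
complement +180°: 247 + 180 = 427 → 427 − 360 = 67°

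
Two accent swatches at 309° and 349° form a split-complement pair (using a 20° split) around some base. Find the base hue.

149°

The accents sit 20° either side of the complement, so the complement is their short-arc midpoint on the wheel.
Short-arc midpoint of 309° and 349°: 329°.
Base is 180° from the complement: 329 − 180 = 149°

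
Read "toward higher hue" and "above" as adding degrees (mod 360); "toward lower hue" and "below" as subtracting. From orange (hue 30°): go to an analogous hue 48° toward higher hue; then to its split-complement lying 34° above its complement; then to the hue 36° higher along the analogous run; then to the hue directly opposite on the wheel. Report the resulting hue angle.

148°

30 + 48 = 78°   (analog 48° ↑)
78 + 214 = 292°   (split-comp 34° ↑)
292 + 36 = 328°   (analog 36° ↑)
328 + 180 = 508 → 508 − 360 = 148°   (complement)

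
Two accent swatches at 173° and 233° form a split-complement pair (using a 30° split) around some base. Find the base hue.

23°

The accents sit 30° either side of the complement, so the complement is their short-arc midpoint on the wheel.
Short-arc midpoint of 173° and 233°: 203°.
Base is 180° from the complement: 203 − 180 = 23°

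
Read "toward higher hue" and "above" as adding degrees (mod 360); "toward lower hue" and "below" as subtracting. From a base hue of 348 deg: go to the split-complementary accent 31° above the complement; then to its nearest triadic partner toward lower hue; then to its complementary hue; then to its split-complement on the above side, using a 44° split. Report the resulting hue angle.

348 + 211 = 559 → 559 − 360 = 199°   (split-comp 31° ↑)
199 − 120 = 79°   (triadic ↓)
79 + 180 = 259°   (complement)
259 + 224 = 483 → 483 − 360 = 123°   (split-comp 44° ↑)

123°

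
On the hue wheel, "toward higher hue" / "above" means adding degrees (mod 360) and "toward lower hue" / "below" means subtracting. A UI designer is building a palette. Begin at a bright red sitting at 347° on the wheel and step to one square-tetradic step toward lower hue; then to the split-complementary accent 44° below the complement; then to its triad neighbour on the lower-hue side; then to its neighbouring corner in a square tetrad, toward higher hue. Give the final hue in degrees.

−90° (square ↓): 347 − 90 = 257°
+136° (split-comp 44° ↓): 257 + 136 = 393 → 393 − 360 = 33°
−120° (triadic ↓): 33 − 120 = -87 → -87 + 360 = 273°
+90° (square ↑): 273 + 90 = 363 → 363 − 360 = 3°

3°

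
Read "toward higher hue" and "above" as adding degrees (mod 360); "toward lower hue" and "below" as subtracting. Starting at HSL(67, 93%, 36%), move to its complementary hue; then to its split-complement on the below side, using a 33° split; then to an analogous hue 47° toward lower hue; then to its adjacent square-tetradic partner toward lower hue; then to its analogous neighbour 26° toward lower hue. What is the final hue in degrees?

+180° (complement): 67 + 180 = 247°
+147° (split-comp 33° ↓): 247 + 147 = 394 → 394 − 360 = 34°
−47° (analog 47° ↓): 34 − 47 = -13 → -13 + 360 = 347°
−90° (square ↓): 347 − 90 = 257°
−26° (analog 26° ↓): 257 − 26 = 231°

231°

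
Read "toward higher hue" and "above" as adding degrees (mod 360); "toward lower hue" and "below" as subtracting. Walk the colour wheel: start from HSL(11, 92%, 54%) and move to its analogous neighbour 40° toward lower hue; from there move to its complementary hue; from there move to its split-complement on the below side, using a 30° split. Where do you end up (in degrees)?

11 − 40 = -29 → -29 + 360 = 331°   (analog 40° ↓)
331 + 180 = 511 → 511 − 360 = 151°   (complement)
151 + 150 = 301°   (split-comp 30° ↓)

301°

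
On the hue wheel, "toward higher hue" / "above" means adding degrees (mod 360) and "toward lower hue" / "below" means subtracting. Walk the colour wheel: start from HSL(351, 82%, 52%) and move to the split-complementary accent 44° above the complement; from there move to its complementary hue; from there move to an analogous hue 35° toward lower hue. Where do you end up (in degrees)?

0°

+224° (split-comp 44° ↑): 351 + 224 = 575 → 575 − 360 = 215°
+180° (complement): 215 + 180 = 395 → 395 − 360 = 35°
−35° (analog 35° ↓): 35 − 35 = 0°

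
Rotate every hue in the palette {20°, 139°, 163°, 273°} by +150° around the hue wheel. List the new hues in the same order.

170°, 289°, 313°, 63°

20 + 150 = 170°
139 + 150 = 289°
163 + 150 = 313°
273 + 150 = 423 → 423 − 360 = 63°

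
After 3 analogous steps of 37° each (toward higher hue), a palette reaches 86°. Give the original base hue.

335°

3 steps of 37° (toward higher hue) give a net shift of +111°.
Start = end − shift: 86 − 111 = -25 → -25 + 360 = 335°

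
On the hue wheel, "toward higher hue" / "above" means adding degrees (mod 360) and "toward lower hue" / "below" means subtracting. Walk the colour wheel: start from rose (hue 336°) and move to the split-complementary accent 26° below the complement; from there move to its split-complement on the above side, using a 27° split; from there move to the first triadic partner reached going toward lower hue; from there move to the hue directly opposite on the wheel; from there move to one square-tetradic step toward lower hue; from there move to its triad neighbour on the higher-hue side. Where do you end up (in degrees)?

336 + 154 = 490 → 490 − 360 = 130°   (split-comp 26° ↓)
130 + 207 = 337°   (split-comp 27° ↑)
337 − 120 = 217°   (triadic ↓)
217 + 180 = 397 → 397 − 360 = 37°   (complement)
37 − 90 = -53 → -53 + 360 = 307°   (square ↓)
307 + 120 = 427 → 427 − 360 = 67°   (triadic ↑)

67°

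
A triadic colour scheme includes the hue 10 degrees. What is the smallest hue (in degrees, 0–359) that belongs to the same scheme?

A triad places three hues 120° apart.
The full set through 10° is {10°, 130°, 250°}.

10°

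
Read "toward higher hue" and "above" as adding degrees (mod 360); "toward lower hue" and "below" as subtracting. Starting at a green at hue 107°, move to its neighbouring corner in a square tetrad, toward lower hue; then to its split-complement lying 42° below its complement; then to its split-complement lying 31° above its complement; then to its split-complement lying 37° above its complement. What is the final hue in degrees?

−90° (square ↓): 107 − 90 = 17°
+138° (split-comp 42° ↓): 17 + 138 = 155°
+211° (split-comp 31° ↑): 155 + 211 = 366 → 366 − 360 = 6°
+217° (split-comp 37° ↑): 6 + 217 = 223°

223°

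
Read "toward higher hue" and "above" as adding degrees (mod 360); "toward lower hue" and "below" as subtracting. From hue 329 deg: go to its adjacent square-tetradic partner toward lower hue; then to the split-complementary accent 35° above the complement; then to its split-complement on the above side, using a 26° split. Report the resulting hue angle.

300°

−90° (square ↓): 329 − 90 = 239°
+215° (split-comp 35° ↑): 239 + 215 = 454 → 454 − 360 = 94°
+206° (split-comp 26° ↑): 94 + 206 = 300°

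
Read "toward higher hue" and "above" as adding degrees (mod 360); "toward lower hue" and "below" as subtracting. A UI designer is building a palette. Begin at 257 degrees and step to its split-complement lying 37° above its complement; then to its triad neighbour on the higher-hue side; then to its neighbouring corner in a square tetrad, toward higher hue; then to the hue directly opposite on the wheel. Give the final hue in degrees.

144°

split-comp 37° ↑ +217°: 257 + 217 = 474 → 474 − 360 = 114°
triadic ↑ +120°: 114 + 120 = 234°
square ↑ +90°: 234 + 90 = 324°
complement +180°: 324 + 180 = 504 → 504 − 360 = 144°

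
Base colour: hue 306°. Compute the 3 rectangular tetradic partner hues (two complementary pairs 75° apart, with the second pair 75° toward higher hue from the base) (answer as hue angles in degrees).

306 + 75 = 381 → 381 − 360 = 21°
306 + 180 = 486 → 486 − 360 = 126°
306 + 255 = 561 → 561 − 360 = 201°

21°, 126°, 201°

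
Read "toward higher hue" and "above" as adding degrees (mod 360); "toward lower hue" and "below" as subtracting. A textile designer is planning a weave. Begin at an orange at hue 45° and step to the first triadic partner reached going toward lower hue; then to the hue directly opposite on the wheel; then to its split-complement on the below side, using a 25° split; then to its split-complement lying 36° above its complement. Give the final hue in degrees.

−120° (triadic ↓): 45 − 120 = -75 → -75 + 360 = 285°
+180° (complement): 285 + 180 = 465 → 465 − 360 = 105°
+155° (split-comp 25° ↓): 105 + 155 = 260°
+216° (split-comp 36° ↑): 260 + 216 = 476 → 476 − 360 = 116°

116°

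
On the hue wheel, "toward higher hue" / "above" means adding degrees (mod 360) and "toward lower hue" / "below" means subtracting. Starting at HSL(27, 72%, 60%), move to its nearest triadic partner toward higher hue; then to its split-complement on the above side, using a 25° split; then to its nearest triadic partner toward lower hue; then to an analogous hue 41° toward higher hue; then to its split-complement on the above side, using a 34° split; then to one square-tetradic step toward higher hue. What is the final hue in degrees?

+120° (triadic ↑): 27 + 120 = 147°
+205° (split-comp 25° ↑): 147 + 205 = 352°
−120° (triadic ↓): 352 − 120 = 232°
+41° (analog 41° ↑): 232 + 41 = 273°
+214° (split-comp 34° ↑): 273 + 214 = 487 → 487 − 360 = 127°
+90° (square ↑): 127 + 90 = 217°

217°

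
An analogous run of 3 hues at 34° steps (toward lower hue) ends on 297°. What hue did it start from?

2 steps of 34° (toward lower hue) give a net shift of −68°.
Start = end − shift: 297 + 68 = 365 → 365 − 360 = 5°

5°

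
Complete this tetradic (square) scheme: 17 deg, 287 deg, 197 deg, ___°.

107°

A square tetradic scheme places four hues every 90°.
The full set through 17° is {17°, 107°, 197°, 287°}.
Given {17°, 197°, 287°}, the missing hue is 107°.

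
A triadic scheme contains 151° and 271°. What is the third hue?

A triad spaces three hues 120° apart.
The full set is {31°, 151°, 271°}.

31°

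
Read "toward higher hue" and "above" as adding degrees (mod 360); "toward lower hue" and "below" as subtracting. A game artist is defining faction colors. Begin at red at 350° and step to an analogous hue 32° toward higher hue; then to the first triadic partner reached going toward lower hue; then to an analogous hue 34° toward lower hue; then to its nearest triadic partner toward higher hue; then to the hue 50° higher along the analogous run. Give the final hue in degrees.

38°

350 + 32 = 382 → 382 − 360 = 22°   (analog 32° ↑)
22 − 120 = -98 → -98 + 360 = 262°   (triadic ↓)
262 − 34 = 228°   (analog 34° ↓)
228 + 120 = 348°   (triadic ↑)
348 + 50 = 398 → 398 − 360 = 38°   (analog 50° ↑)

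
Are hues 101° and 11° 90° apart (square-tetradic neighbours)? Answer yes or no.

Angular distance: |101 − 11| = 90 = 90°.
90° apart (square-tetradic neighbours) requires 90°.

yes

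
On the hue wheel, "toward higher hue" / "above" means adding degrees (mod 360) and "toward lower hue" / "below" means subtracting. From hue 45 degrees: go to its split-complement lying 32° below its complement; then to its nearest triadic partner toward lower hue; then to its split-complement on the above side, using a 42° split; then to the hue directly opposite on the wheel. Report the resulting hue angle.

115°

45 + 148 = 193°   (split-comp 32° ↓)
193 − 120 = 73°   (triadic ↓)
73 + 222 = 295°   (split-comp 42° ↑)
295 + 180 = 475 → 475 − 360 = 115°   (complement)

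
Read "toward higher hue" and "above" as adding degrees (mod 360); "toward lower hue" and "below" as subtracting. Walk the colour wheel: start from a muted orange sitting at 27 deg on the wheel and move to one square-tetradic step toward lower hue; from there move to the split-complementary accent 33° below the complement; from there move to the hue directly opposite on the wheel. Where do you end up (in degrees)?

264°

square ↓ −90°: 27 − 90 = -63 → -63 + 360 = 297°
split-comp 33° ↓ +147°: 297 + 147 = 444 → 444 − 360 = 84°
complement +180°: 84 + 180 = 264°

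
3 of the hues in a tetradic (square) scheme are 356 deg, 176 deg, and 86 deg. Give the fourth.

266°

A square tetradic scheme places four hues every 90°.
The full set through 86° is {86°, 176°, 266°, 356°}.
Given {86°, 176°, 356°}, the missing hue is 266°.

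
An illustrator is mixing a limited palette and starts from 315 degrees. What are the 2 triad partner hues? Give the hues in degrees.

75° and 195°

A triad places three hues 120° apart.
315 + 120 = 435 → 435 − 360 = 75°
315 + 240 = 555 → 555 − 360 = 195°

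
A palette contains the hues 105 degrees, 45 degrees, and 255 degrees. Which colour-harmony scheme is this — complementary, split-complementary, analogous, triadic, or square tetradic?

split-complementary

Sort the hues: 45°, 105°, 255°.
Successive gaps around the wheel: 60°, 150°, 150°.
Two 150° gaps and one 60° gap — a base hue opposite a pair of accents 30° either side of its complement — is the split-complementary pattern.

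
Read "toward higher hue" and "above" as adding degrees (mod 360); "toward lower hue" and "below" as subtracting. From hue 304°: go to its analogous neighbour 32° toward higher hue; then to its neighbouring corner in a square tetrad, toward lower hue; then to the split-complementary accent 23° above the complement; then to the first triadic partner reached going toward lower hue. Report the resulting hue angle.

304 + 32 = 336°   (analog 32° ↑)
336 − 90 = 246°   (square ↓)
246 + 203 = 449 → 449 − 360 = 89°   (split-comp 23° ↑)
89 − 120 = -31 → -31 + 360 = 329°   (triadic ↓)

329°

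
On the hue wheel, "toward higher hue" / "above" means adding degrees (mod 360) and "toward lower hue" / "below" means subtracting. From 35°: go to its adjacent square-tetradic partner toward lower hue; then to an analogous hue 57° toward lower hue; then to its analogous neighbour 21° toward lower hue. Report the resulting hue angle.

227°

35 − 90 = -55 → -55 + 360 = 305°   (square ↓)
305 − 57 = 248°   (analog 57° ↓)
248 − 21 = 227°   (analog 21° ↓)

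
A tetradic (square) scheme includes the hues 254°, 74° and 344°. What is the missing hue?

A square tetradic scheme places four hues every 90°.
The full set through 74° is {74°, 164°, 254°, 344°}.
Given {74°, 254°, 344°}, the missing hue is 164°.

164°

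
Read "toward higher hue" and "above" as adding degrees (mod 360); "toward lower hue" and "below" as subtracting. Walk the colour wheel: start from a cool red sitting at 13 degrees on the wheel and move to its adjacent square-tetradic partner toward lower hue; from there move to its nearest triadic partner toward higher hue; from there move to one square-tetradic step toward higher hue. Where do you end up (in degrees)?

133°

13 − 90 = -77 → -77 + 360 = 283°   (square ↓)
283 + 120 = 403 → 403 − 360 = 43°   (triadic ↑)
43 + 90 = 133°   (square ↑)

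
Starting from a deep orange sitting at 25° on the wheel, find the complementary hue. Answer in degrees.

205°

The complement sits 180° across the wheel.
25 + 180 = 205°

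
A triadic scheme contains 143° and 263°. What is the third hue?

A triad spaces three hues 120° apart.
The full set is {23°, 143°, 263°}.

23°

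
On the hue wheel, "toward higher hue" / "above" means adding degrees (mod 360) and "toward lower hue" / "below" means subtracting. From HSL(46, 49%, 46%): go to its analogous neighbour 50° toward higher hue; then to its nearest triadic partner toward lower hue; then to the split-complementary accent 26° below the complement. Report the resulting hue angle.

130°

+50° (analog 50° ↑): 46 + 50 = 96°
−120° (triadic ↓): 96 − 120 = -24 → -24 + 360 = 336°
+154° (split-comp 26° ↓): 336 + 154 = 490 → 490 − 360 = 130°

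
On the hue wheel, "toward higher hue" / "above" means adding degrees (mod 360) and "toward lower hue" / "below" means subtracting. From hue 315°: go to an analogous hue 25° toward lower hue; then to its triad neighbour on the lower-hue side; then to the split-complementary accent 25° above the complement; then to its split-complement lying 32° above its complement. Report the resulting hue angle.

227°

315 − 25 = 290°   (analog 25° ↓)
290 − 120 = 170°   (triadic ↓)
170 + 205 = 375 → 375 − 360 = 15°   (split-comp 25° ↑)
15 + 212 = 227°   (split-comp 32° ↑)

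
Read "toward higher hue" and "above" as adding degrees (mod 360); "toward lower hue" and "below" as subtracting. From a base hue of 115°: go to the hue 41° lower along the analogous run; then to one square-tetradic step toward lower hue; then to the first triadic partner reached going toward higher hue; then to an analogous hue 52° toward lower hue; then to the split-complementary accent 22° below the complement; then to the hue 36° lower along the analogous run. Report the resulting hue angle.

−41° (analog 41° ↓): 115 − 41 = 74°
−90° (square ↓): 74 − 90 = -16 → -16 + 360 = 344°
+120° (triadic ↑): 344 + 120 = 464 → 464 − 360 = 104°
−52° (analog 52° ↓): 104 − 52 = 52°
+158° (split-comp 22° ↓): 52 + 158 = 210°
−36° (analog 36° ↓): 210 − 36 = 174°

174°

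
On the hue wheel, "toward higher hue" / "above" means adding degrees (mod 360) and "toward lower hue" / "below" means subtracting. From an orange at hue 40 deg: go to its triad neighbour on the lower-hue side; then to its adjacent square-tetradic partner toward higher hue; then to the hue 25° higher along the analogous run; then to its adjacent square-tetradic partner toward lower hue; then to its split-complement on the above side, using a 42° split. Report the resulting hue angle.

triadic ↓ −120°: 40 − 120 = -80 → -80 + 360 = 280°
square ↑ +90°: 280 + 90 = 370 → 370 − 360 = 10°
analog 25° ↑ +25°: 10 + 25 = 35°
square ↓ −90°: 35 − 90 = -55 → -55 + 360 = 305°
split-comp 42° ↑ +222°: 305 + 222 = 527 → 527 − 360 = 167°

167°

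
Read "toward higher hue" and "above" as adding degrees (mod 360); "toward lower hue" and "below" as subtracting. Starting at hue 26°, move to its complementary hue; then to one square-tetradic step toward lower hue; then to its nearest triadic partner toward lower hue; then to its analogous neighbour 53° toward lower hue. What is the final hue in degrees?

303°

complement +180°: 26 + 180 = 206°
square ↓ −90°: 206 − 90 = 116°
triadic ↓ −120°: 116 − 120 = -4 → -4 + 360 = 356°
analog 53° ↓ −53°: 356 − 53 = 303°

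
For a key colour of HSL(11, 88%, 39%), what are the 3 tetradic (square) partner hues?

A square tetradic scheme places four hues every 90°.
11 + 90 = 101°
11 + 180 = 191°
11 + 270 = 281°

101°, 191°, 281°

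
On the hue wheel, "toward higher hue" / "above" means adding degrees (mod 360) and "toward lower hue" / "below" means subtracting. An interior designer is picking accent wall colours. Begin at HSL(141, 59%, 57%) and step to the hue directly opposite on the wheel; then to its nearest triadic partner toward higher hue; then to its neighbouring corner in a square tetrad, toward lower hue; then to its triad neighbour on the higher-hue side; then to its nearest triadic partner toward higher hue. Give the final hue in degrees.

231°

141 + 180 = 321°   (complement)
321 + 120 = 441 → 441 − 360 = 81°   (triadic ↑)
81 − 90 = -9 → -9 + 360 = 351°   (square ↓)
351 + 120 = 471 → 471 − 360 = 111°   (triadic ↑)
111 + 120 = 231°   (triadic ↑)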